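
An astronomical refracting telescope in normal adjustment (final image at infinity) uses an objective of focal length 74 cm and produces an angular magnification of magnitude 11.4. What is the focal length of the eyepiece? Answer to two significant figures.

|M| = f_obj/f_eye, so f_eye = f_obj/|M| = 74/11.4 = 6.491 cm.

6.5 cm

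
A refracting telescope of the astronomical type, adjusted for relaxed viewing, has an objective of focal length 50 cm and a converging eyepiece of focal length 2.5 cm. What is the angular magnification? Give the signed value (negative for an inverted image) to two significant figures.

M = -f_obj/f_eye = -50/(2.5) = -20.000.

-20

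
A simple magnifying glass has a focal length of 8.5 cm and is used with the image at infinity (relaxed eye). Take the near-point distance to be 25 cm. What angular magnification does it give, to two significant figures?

2.9

M = D/f = 25/8.5 = 2.941.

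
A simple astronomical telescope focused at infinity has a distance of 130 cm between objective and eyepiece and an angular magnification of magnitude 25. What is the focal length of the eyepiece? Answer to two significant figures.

5.0 cm

In normal adjustment the tube length equals f_obj + f_eye and |M| = f_obj/f_eye.
So f_obj = 25 f_eye and 25 f_eye + f_eye = 130 cm, giving f_eye = 130/26 = 5.000 cm and f_obj = 125.000 cm.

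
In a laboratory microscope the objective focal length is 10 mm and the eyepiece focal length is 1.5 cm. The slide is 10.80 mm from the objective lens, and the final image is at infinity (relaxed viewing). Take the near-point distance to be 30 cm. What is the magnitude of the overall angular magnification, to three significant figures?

Convert to cm: f_obj = 10 mm = 1 cm; d_o = 10.80 mm = 1.08 cm.
Objective: 1/d_i = 1/f_obj - 1/d_o = 1/1 - 1/1.08 = 0.07407 cm^-1, so d_i = 13.500 cm.
m_obj = -d_i/d_o = -13.500/1.08 = -12.500.
Eyepiece angular magnification (image at infinity): M_eye = D/f_e = 30/1.5 = 20.000.
Overall M = m_obj x M_eye = (-12.500)(20.000) = -250.00.
|M| = 250.00.

250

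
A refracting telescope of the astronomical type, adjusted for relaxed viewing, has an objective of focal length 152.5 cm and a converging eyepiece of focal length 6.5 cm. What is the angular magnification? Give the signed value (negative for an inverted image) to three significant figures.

M = -f_obj/f_eye = -152.5/(6.5) = -23.462.

-23.5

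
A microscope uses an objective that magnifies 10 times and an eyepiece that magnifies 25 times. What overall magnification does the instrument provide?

The overall magnification of a compound microscope is the product of the objective and eyepiece magnifications:
M = M_obj x M_eye = 10 x 25 = 250.

250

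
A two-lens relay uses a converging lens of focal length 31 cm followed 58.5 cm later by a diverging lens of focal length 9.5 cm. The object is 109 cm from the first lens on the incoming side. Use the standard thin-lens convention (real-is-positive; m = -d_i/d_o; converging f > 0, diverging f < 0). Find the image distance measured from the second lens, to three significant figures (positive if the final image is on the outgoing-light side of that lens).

Lens 1: 1/d_i1 = 1/f_1 - 1/d_o1 = 1/31 - 1/109 = 0.02308 cm^-1, so d_i1 = 43.321 cm.
That image sits 15.179 cm in front of the second lens, so d_o2 = 15.179 cm.
Lens 2: 1/d_i2 = 1/f_2 - 1/d_o2 = 1/(-9.5) - 1/(15.179) = -0.17114 cm^-1, so d_i2 = -5.843 cm.

-5.84 cm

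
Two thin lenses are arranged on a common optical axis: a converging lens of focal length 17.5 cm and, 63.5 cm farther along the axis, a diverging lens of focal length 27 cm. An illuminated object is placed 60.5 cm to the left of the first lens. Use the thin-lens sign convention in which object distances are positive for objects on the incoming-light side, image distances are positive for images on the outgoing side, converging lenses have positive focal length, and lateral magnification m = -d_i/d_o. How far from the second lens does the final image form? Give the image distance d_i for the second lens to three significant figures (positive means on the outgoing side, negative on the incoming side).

-15.9 cm

First lens: d_i1 = 1/(1/17.5 - 1/60.5) = 24.622 cm.
The intermediate image is 24.622 cm to the right of lens 1, so d_o2 = L - d_i1 = 63.5 - 24.622 = 38.878 cm.
Second lens: d_i2 = 1/(1/(-27) - 1/(38.878)) = -15.934 cm.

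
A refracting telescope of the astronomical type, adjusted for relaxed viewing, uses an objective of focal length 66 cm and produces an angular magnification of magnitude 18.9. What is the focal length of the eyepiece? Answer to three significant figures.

3.49 cm

|M| = f_obj/f_eye, so f_eye = f_obj/|M| = 66/18.9 = 3.492 cm.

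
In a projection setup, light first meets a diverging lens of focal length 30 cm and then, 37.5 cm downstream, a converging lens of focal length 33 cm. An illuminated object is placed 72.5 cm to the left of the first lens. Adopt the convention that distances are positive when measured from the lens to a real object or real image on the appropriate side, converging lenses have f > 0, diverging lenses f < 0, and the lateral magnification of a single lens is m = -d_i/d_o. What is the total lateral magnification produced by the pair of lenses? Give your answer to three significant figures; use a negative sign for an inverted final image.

Lens 1: 1/d_i1 = 1/f_1 - 1/d_o1 = 1/(-30) - 1/72.5 = -0.04713 cm^-1, so d_i1 = -21.220 cm.
m_1 = -(-21.220)/72.5 = 0.2927.
With d_i1 < 0 the first image is virtual and lies on the object side; the object distance for lens 2 is d_o2 = 37.5 - (-21.220) = 58.720 cm.
Lens 2: 1/d_i2 = 1/f_2 - 1/d_o2 = 1/33 - 1/(58.720) = 0.01327 cm^-1, so d_i2 = 75.341 cm.
m_2 = -(75.341)/(58.720) = -1.2831.
Overall magnification: m = m_1 m_2 = -0.3755.

-0.376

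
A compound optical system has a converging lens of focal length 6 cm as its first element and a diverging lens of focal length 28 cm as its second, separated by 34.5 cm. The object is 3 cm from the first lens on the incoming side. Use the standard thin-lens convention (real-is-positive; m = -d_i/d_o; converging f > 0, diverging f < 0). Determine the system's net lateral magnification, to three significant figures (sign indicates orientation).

0.818

First lens: d_i1 = 1/(1/6 - 1/3) = -6.000 cm.
m_1 = -(-6.000)/3 = 2.0000.
The intermediate image is virtual, 6.000 cm to the left of lens 1, so d_o2 = L - d_i1 = 34.5 - (-6.000) = 40.500 cm.
Second lens: d_i2 = 1/(1/(-28) - 1/(40.500)) = -16.555 cm.
m_2 = -(-16.555)/(40.500) = 0.4088.
The system's lateral magnification is m_1 m_2 = (2.0000)(0.4088) = 0.8175.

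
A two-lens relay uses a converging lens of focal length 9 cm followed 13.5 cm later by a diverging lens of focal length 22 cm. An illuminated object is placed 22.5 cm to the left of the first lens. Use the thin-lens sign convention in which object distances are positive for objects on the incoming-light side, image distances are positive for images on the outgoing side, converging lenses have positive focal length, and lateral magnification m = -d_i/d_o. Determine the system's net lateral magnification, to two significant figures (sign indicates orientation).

-0.72

Lens 1: 1/d_i1 = 1/f_1 - 1/d_o1 = 1/9 - 1/22.5 = 0.06667 cm^-1, so d_i1 = 15.000 cm.
m_1 = -(15.000)/22.5 = -0.6667.
Since 15.000 cm > 13.5 cm, the first image lies past the second lens and serves as a virtual object: d_o2 = L - d_i1 = -1.500 cm.
Lens 2: 1/d_i2 = 1/f_2 - 1/d_o2 = 1/(-22) - 1/(-1.500) = 0.62121 cm^-1, so d_i2 = 1.610 cm.
m_2 = -(1.610)/(-1.500) = 1.0732.
Total m = m_1 x m_2 = (-0.6667)(1.0732) = -0.7154.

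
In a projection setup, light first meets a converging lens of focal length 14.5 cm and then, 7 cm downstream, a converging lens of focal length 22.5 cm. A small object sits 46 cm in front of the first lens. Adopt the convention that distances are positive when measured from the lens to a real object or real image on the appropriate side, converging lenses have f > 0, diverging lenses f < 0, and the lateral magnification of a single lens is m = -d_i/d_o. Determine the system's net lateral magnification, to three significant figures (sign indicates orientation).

-0.282

Applying the thin-lens equation to the first lens, 1/14.5 = 1/46 + 1/d_i1, which gives d_i1 = 21.175 cm.
Its lateral magnification is m_1 = -d_i1/d_o1 = -(21.175)/46 = -0.4603.
This image would form 21.175 cm past lens 1, i.e. 14.175 cm beyond lens 2, so it is a virtual object for lens 2: d_o2 = 7 - 21.175 = -14.175 cm.
Applying the thin-lens equation again with f_2 = 22.5 cm and d_o2 = -14.175 cm gives d_i2 = 8.696 cm.
m_2 = -(8.696)/(-14.175) = 0.6135.
The system's lateral magnification is m_1 m_2 = (-0.4603)(0.6135) = -0.2824.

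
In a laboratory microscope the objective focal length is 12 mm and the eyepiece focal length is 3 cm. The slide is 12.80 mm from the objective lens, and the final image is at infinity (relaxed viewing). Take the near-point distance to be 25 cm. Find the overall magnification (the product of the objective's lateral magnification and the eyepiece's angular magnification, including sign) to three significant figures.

-125

Convert to cm: f_obj = 12 mm = 1.2 cm; d_o = 12.80 mm = 1.28 cm.
Objective: 1/d_i = 1/f_obj - 1/d_o = 1/1.2 - 1/1.28 = 0.05208 cm^-1, so d_i = 19.200 cm.
m_obj = -d_i/d_o = -19.200/1.28 = -15.000.
Eyepiece angular magnification (image at infinity): M_eye = D/f_e = 25/3 = 8.333.
Overall M = m_obj x M_eye = (-15.000)(8.333) = -125.00.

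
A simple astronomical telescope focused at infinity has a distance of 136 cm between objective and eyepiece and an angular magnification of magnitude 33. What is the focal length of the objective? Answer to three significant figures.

In normal adjustment the tube length equals f_obj + f_eye and |M| = f_obj/f_eye.
So f_obj = 33 f_eye and 33 f_eye + f_eye = 136 cm, giving f_eye = 136/34 = 4.000 cm and f_obj = 132.000 cm.

132 cm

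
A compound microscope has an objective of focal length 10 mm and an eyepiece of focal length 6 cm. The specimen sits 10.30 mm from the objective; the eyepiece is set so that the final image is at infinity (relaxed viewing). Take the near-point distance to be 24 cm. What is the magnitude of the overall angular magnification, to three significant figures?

Convert to cm: f_obj = 10 mm = 1 cm; d_o = 10.30 mm = 1.03 cm.
Objective: 1/d_i = 1/f_obj - 1/d_o = 1/1 - 1/1.03 = 0.02913 cm^-1, so d_i = 34.333 cm.
m_obj = -d_i/d_o = -34.333/1.03 = -33.333.
Eyepiece angular magnification (image at infinity): M_eye = D/f_e = 24/6 = 4.000.
Overall M = m_obj x M_eye = (-33.333)(4.000) = -133.33.
|M| = 133.33.

133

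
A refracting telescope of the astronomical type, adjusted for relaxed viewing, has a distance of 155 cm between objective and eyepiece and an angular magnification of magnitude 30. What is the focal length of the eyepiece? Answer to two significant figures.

In normal adjustment the tube length equals f_obj + f_eye and |M| = f_obj/f_eye.
So f_obj = 30 f_eye and 30 f_eye + f_eye = 155 cm, giving f_eye = 155/31 = 5.000 cm and f_obj = 150.000 cm.

5.0 cm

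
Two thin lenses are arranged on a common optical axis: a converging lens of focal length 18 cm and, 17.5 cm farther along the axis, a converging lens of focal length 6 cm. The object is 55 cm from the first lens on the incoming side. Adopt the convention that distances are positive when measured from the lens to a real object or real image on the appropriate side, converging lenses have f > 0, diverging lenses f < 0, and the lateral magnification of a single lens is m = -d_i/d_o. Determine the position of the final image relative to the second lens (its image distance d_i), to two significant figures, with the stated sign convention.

Applying the thin-lens equation to the first lens, 1/18 = 1/55 + 1/d_i1, which gives d_i1 = 26.757 cm.
This image would form 26.757 cm past lens 1, i.e. 9.257 cm beyond lens 2, so it is a virtual object for lens 2: d_o2 = 17.5 - 26.757 = -9.257 cm.
Applying the thin-lens equation again with f_2 = 6 cm and d_o2 = -9.257 cm gives d_i2 = 3.640 cm.

3.6 cm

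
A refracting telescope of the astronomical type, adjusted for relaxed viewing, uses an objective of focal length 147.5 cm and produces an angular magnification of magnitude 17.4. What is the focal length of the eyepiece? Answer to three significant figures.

|M| = f_obj/f_eye, so f_eye = f_obj/|M| = 147.5/17.4 = 8.477 cm.

8.48 cm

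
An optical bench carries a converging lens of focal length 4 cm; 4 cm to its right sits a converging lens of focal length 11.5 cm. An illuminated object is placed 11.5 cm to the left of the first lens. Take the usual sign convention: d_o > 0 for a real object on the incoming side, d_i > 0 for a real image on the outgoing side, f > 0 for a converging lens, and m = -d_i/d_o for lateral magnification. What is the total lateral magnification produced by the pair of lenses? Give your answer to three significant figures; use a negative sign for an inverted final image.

-0.450

First lens: d_i1 = 1/(1/4 - 1/11.5) = 6.133 cm.
m_1 = -(6.133)/11.5 = -0.5333.
This image would form 6.133 cm past lens 1, i.e. 2.133 cm beyond lens 2, so it is a virtual object for lens 2: d_o2 = 4 - 6.133 = -2.133 cm.
Second lens: d_i2 = 1/(1/11.5 - 1/(-2.133)) = 1.800 cm.
m_2 = -(1.800)/(-2.133) = 0.8435.
Overall magnification: m = m_1 m_2 = -0.4499.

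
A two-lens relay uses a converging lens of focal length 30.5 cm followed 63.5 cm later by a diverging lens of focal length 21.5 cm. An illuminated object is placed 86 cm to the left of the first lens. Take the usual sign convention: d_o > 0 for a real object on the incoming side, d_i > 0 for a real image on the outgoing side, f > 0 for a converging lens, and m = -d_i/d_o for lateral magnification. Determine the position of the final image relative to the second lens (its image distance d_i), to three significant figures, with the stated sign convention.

-9.25 cm

First lens: d_i1 = 1/(1/30.5 - 1/86) = 47.261 cm.
The intermediate image is 47.261 cm to the right of lens 1, so d_o2 = L - d_i1 = 63.5 - 47.261 = 16.239 cm.
Second lens: d_i2 = 1/(1/(-21.5) - 1/(16.239)) = -9.251 cm.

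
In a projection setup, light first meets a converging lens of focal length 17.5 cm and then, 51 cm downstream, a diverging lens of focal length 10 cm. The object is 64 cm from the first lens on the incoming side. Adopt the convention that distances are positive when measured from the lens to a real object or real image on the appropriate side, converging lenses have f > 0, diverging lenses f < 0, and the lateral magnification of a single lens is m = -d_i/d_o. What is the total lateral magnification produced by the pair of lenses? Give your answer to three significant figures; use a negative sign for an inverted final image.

Lens 1: 1/d_i1 = 1/f_1 - 1/d_o1 = 1/17.5 - 1/64 = 0.04152 cm^-1, so d_i1 = 24.086 cm.
m_1 = -(24.086)/64 = -0.3763.
Object distance for lens 2: d_o2 = 51 - 24.086 = 26.914 cm.
Lens 2: 1/d_i2 = 1/f_2 - 1/d_o2 = 1/(-10) - 1/(26.914) = -0.13716 cm^-1, so d_i2 = -7.291 cm.
m_2 = -(-7.291)/(26.914) = 0.2709.
Overall magnification: m = m_1 m_2 = -0.1020.

-0.102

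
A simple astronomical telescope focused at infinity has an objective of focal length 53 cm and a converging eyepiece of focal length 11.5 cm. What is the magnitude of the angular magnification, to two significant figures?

|M| = f_obj/|f_eye| = 53/11.5 = 4.609.

4.6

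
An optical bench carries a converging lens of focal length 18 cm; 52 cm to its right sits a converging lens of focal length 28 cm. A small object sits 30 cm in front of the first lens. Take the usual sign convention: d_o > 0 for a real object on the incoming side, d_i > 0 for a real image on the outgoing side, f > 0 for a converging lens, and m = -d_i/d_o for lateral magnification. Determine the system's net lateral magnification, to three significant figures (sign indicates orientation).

Applying the thin-lens equation to the first lens, 1/18 = 1/30 + 1/d_i1, which gives d_i1 = 45.000 cm.
Its lateral magnification is m_1 = -d_i1/d_o1 = -(45.000)/30 = -1.5000.
That image sits 7.000 cm in front of the second lens, so d_o2 = 7.000 cm.
Applying the thin-lens equation again with f_2 = 28 cm and d_o2 = 7.000 cm gives d_i2 = -9.333 cm.
m_2 = -(-9.333)/(7.000) = 1.3333.
Overall magnification: m = m_1 m_2 = -2.0000.

-2.00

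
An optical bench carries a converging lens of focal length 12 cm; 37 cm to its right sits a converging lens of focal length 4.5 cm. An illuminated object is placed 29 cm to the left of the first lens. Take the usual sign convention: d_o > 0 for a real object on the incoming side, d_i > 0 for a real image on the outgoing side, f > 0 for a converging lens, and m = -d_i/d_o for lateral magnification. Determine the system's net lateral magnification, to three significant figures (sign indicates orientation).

Applying the thin-lens equation to the first lens, 1/12 = 1/29 + 1/d_i1, which gives d_i1 = 20.471 cm.
Its lateral magnification is m_1 = -d_i1/d_o1 = -(20.471)/29 = -0.7059.
Object distance for lens 2: d_o2 = 37 - 20.471 = 16.529 cm.
Applying the thin-lens equation again with f_2 = 4.5 cm and d_o2 = 16.529 cm gives d_i2 = 6.183 cm.
m_2 = -(6.183)/(16.529) = -0.3741.
Total m = m_1 x m_2 = (-0.7059)(-0.3741) = 0.2641.

0.264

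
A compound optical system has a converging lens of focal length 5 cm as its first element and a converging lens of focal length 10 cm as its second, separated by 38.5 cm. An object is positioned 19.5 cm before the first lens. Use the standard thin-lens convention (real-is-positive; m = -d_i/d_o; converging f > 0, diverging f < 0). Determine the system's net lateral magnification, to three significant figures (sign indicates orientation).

0.158

First lens: d_i1 = 1/(1/5 - 1/19.5) = 6.724 cm.
m_1 = -(6.724)/19.5 = -0.3448.
Object distance for lens 2: d_o2 = 38.5 - 6.724 = 31.776 cm.
Second lens: d_i2 = 1/(1/10 - 1/(31.776)) = 14.592 cm.
m_2 = -(14.592)/(31.776) = -0.4592.
Overall magnification: m = m_1 m_2 = 0.1584.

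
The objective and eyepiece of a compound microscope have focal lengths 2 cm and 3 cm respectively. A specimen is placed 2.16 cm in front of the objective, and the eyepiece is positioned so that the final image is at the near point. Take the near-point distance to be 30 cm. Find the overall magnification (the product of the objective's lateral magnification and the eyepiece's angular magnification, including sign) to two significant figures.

-140

Objective: 1/d_i = 1/f_obj - 1/d_o = 1/2 - 1/2.16 = 0.03704 cm^-1, so d_i = 27.000 cm.
m_obj = -d_i/d_o = -27.000/2.16 = -12.500.
Eyepiece angular magnification (image at near point): M_eye = 1 + D/f_e = 1 + 30/3 = 11.000.
Overall M = m_obj x M_eye = (-12.500)(11.000) = -137.50.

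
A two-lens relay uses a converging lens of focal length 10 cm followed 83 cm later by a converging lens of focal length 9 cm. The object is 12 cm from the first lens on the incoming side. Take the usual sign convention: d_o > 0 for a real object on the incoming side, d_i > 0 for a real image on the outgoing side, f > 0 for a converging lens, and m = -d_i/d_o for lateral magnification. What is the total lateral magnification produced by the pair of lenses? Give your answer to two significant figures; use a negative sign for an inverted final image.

3.2

Applying the thin-lens equation to the first lens, 1/10 = 1/12 + 1/d_i1, which gives d_i1 = 60.000 cm.
Its lateral magnification is m_1 = -d_i1/d_o1 = -(60.000)/12 = -5.0000.
Object distance for lens 2: d_o2 = 83 - 60.000 = 23.000 cm.
Applying the thin-lens equation again with f_2 = 9 cm and d_o2 = 23.000 cm gives d_i2 = 14.786 cm.
m_2 = -(14.786)/(23.000) = -0.6429.
Overall magnification: m = m_1 m_2 = 3.2143.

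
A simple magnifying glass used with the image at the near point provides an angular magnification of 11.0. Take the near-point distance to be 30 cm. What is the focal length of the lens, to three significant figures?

For the image at the near point, M = 1 + D/f.
f = D/(M - 1) = 30/(11.0 - 1) = 3.000 cm.

3.00 cm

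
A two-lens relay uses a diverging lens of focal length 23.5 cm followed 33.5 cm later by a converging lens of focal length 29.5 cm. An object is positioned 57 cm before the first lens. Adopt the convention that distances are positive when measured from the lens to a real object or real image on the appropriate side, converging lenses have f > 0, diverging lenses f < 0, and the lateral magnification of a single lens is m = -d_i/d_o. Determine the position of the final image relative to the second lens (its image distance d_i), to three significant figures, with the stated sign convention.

First lens: d_i1 = 1/(1/(-23.5) - 1/57) = -16.640 cm.
The intermediate image is virtual, 16.640 cm to the left of lens 1, so d_o2 = L - d_i1 = 33.5 - (-16.640) = 50.140 cm.
Second lens: d_i2 = 1/(1/29.5 - 1/(50.140)) = 71.664 cm.

71.7 cm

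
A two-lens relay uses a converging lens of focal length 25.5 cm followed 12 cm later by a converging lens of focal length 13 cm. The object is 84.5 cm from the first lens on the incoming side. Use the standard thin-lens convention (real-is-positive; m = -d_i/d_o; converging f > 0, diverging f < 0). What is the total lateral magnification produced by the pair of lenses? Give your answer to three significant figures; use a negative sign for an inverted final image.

Applying the thin-lens equation to the first lens, 1/25.5 = 1/84.5 + 1/d_i1, which gives d_i1 = 36.521 cm.
Its lateral magnification is m_1 = -d_i1/d_o1 = -(36.521)/84.5 = -0.4322.
Since 36.521 cm > 12 cm, the first image lies past the second lens and serves as a virtual object: d_o2 = L - d_i1 = -24.521 cm.
Applying the thin-lens equation again with f_2 = 13 cm and d_o2 = -24.521 cm gives d_i2 = 8.496 cm.
m_2 = -(8.496)/(-24.521) = 0.3465.
The system's lateral magnification is m_1 m_2 = (-0.4322)(0.3465) = -0.1497.

-0.150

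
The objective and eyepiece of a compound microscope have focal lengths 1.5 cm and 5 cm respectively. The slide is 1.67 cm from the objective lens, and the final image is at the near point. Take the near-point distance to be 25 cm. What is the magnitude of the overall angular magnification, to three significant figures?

Objective: 1/d_i = 1/f_obj - 1/d_o = 1/1.5 - 1/1.67 = 0.06786 cm^-1, so d_i = 14.735 cm.
m_obj = -d_i/d_o = -14.735/1.67 = -8.824.
Eyepiece angular magnification (image at near point): M_eye = 1 + D/f_e = 1 + 25/5 = 6.000.
Overall M = m_obj x M_eye = (-8.824)(6.000) = -52.94.
|M| = 52.94.

52.9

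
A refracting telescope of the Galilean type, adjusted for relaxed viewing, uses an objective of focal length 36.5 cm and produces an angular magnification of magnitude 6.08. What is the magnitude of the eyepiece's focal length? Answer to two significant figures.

6.0 cm

|M| = f_obj/|f_eye|, so |f_eye| = f_obj/|M| = 36.5/6.08 = 6.003 cm.
(The eyepiece is diverging, so its signed focal length is -6.003 cm.)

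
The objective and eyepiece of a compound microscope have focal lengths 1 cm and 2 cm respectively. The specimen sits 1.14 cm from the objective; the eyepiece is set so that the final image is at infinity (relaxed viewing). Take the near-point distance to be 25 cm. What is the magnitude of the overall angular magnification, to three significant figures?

89.3

Objective: 1/d_i = 1/f_obj - 1/d_o = 1/1 - 1/1.14 = 0.12281 cm^-1, so d_i = 8.143 cm.
m_obj = -d_i/d_o = -8.143/1.14 = -7.143.
Eyepiece angular magnification (image at infinity): M_eye = D/f_e = 25/2 = 12.500.
Overall M = m_obj x M_eye = (-7.143)(12.500) = -89.29.
|M| = 89.29.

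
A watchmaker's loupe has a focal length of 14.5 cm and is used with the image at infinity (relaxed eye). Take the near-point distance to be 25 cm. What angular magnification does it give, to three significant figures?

M = D/f = 25/14.5 = 1.724.

1.72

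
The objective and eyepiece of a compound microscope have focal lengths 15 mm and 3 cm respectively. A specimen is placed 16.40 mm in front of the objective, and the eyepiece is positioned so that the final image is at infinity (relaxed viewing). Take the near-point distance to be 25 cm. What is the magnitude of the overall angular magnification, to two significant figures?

Convert to cm: f_obj = 15 mm = 1.5 cm; d_o = 16.40 mm = 1.64 cm.
Objective: 1/d_i = 1/f_obj - 1/d_o = 1/1.5 - 1/1.64 = 0.05691 cm^-1, so d_i = 17.571 cm.
m_obj = -d_i/d_o = -17.571/1.64 = -10.714.
Eyepiece angular magnification (image at infinity): M_eye = D/f_e = 25/3 = 8.333.
Overall M = m_obj x M_eye = (-10.714)(8.333) = -89.29.
|M| = 89.29.

89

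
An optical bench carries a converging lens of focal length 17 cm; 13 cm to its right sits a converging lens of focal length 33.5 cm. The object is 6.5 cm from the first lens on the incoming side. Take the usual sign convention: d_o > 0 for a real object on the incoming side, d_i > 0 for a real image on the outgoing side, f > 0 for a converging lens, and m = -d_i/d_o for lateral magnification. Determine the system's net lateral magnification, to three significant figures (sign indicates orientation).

Lens 1: 1/d_i1 = 1/f_1 - 1/d_o1 = 1/17 - 1/6.5 = -0.09502 cm^-1, so d_i1 = -10.524 cm.
m_1 = -(-10.524)/6.5 = 1.6190.
The intermediate image is virtual, 10.524 cm to the left of lens 1, so d_o2 = L - d_i1 = 13 - (-10.524) = 23.524 cm.
Lens 2: 1/d_i2 = 1/f_2 - 1/d_o2 = 1/33.5 - 1/(23.524) = -0.01266 cm^-1, so d_i2 = -78.993 cm.
m_2 = -(-78.993)/(23.524) = 3.3580.
The system's lateral magnification is m_1 m_2 = (1.6190)(3.3580) = 5.4368.

5.44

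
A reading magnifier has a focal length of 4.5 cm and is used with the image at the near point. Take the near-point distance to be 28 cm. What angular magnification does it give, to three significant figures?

M = 1 + D/f = 1 + 28/4.5 = 7.222.

7.22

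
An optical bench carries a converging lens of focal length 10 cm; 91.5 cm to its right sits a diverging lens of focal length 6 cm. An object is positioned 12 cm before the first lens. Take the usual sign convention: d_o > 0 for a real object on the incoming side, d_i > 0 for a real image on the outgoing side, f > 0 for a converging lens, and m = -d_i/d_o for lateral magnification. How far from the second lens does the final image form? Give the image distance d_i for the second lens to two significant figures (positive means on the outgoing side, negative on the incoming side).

-5.0 cm

Lens 1: 1/d_i1 = 1/f_1 - 1/d_o1 = 1/10 - 1/12 = 0.01667 cm^-1, so d_i1 = 60.000 cm.
The intermediate image is 60.000 cm to the right of lens 1, so d_o2 = L - d_i1 = 91.5 - 60.000 = 31.500 cm.
Lens 2: 1/d_i2 = 1/f_2 - 1/d_o2 = 1/(-6) - 1/(31.500) = -0.19841 cm^-1, so d_i2 = -5.040 cm.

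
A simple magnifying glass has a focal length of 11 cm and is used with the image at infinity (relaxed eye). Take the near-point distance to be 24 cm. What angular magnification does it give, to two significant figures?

2.2

M = D/f = 24/11 = 2.182.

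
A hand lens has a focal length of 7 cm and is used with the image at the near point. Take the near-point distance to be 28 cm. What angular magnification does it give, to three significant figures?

M = 1 + D/f = 1 + 28/7 = 5.000.

5.00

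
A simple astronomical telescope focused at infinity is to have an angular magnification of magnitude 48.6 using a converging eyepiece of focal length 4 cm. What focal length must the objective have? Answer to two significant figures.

190 cm

|M| = f_obj/|f_eye|, so f_obj = |M| x |f_eye| = 48.6 x 4 = 194.400 cm.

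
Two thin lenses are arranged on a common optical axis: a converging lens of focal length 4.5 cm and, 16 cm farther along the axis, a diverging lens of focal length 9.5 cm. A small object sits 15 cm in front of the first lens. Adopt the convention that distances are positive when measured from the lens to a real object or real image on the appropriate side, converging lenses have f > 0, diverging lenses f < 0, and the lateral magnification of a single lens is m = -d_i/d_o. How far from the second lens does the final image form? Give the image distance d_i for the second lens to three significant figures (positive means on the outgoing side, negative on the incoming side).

Applying the thin-lens equation to the first lens, 1/4.5 = 1/15 + 1/d_i1, which gives d_i1 = 6.429 cm.
That image sits 9.571 cm in front of the second lens, so d_o2 = 9.571 cm.
Applying the thin-lens equation again with f_2 = -9.5 cm and d_o2 = 9.571 cm gives d_i2 = -4.768 cm.

-4.77 cm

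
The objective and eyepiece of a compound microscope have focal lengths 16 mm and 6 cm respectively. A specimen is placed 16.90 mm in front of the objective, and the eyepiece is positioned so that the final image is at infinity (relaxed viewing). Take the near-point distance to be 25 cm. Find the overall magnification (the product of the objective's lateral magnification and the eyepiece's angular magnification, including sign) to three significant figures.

-74.1

Convert to cm: f_obj = 16 mm = 1.6 cm; d_o = 16.90 mm = 1.69 cm.
Objective: 1/d_i = 1/f_obj - 1/d_o = 1/1.6 - 1/1.69 = 0.03328 cm^-1, so d_i = 30.044 cm.
m_obj = -d_i/d_o = -30.044/1.69 = -17.778.
Eyepiece angular magnification (image at infinity): M_eye = D/f_e = 25/6 = 4.167.
Overall M = m_obj x M_eye = (-17.778)(4.167) = -74.07.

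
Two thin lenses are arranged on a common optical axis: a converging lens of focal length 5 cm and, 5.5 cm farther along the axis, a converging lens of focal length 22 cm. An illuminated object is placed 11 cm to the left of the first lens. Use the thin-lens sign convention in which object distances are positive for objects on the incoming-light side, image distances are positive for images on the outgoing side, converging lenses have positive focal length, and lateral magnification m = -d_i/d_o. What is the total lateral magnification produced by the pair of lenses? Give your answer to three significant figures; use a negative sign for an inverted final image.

Applying the thin-lens equation to the first lens, 1/5 = 1/11 + 1/d_i1, which gives d_i1 = 9.167 cm.
Its lateral magnification is m_1 = -d_i1/d_o1 = -(9.167)/11 = -0.8333.
This image would form 9.167 cm past lens 1, i.e. 3.667 cm beyond lens 2, so it is a virtual object for lens 2: d_o2 = 5.5 - 9.167 = -3.667 cm.
Applying the thin-lens equation again with f_2 = 22 cm and d_o2 = -3.667 cm gives d_i2 = 3.143 cm.
m_2 = -(3.143)/(-3.667) = 0.8571.
Total m = m_1 x m_2 = (-0.8333)(0.8571) = -0.7143.

-0.714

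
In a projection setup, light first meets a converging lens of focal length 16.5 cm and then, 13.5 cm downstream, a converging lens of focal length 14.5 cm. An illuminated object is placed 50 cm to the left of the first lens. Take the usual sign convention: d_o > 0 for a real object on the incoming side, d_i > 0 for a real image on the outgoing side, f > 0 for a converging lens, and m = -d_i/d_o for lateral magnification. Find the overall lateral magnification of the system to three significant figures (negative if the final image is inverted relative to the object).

-0.279

First lens: d_i1 = 1/(1/16.5 - 1/50) = 24.627 cm.
m_1 = -(24.627)/50 = -0.4925.
This image would form 24.627 cm past lens 1, i.e. 11.127 cm beyond lens 2, so it is a virtual object for lens 2: d_o2 = 13.5 - 24.627 = -11.127 cm.
Second lens: d_i2 = 1/(1/14.5 - 1/(-11.127)) = 6.296 cm.
m_2 = -(6.296)/(-11.127) = 0.5658.
Total m = m_1 x m_2 = (-0.4925)(0.5658) = -0.2787.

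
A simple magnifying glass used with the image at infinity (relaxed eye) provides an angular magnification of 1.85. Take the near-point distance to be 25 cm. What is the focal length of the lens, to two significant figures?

14 cm

For the image at infinity, M = D/f.
f = D/M = 25/1.85 = 13.514 cm.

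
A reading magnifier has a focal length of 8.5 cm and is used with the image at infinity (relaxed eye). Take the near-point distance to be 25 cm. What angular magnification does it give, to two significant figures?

M = D/f = 25/8.5 = 2.941.

2.9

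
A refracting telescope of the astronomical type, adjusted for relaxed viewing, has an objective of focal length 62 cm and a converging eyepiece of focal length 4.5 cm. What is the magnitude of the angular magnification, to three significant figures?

13.8

|M| = f_obj/|f_eye| = 62/4.5 = 13.778.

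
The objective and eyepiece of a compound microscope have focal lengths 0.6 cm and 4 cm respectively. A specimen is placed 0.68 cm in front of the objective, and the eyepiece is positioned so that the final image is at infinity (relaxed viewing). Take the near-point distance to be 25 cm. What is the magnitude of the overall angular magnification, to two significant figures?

Objective: 1/d_i = 1/f_obj - 1/d_o = 1/0.6 - 1/0.68 = 0.19608 cm^-1, so d_i = 5.100 cm.
m_obj = -d_i/d_o = -5.100/0.68 = -7.500.
Eyepiece angular magnification (image at infinity): M_eye = D/f_e = 25/4 = 6.250.
Overall M = m_obj x M_eye = (-7.500)(6.250) = -46.87.
|M| = 46.87.

47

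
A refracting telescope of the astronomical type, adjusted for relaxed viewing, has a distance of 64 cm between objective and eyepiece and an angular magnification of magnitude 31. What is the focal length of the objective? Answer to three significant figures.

62.0 cm

In normal adjustment the tube length equals f_obj + f_eye and |M| = f_obj/f_eye.
So f_obj = 31 f_eye and 31 f_eye + f_eye = 64 cm, giving f_eye = 64/32 = 2.000 cm and f_obj = 62.000 cm.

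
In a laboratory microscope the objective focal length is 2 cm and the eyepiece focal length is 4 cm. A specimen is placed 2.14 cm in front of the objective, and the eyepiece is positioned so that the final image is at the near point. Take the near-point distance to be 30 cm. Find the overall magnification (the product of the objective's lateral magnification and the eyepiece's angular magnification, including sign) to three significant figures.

Objective: 1/d_i = 1/f_obj - 1/d_o = 1/2 - 1/2.14 = 0.03271 cm^-1, so d_i = 30.571 cm.
m_obj = -d_i/d_o = -30.571/2.14 = -14.286.
Eyepiece angular magnification (image at near point): M_eye = 1 + D/f_e = 1 + 30/4 = 8.500.
Overall M = m_obj x M_eye = (-14.286)(8.500) = -121.43.

-121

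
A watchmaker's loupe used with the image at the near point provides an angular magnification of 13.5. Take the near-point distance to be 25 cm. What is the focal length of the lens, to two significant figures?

2.0 cm

For the image at the near point, M = 1 + D/f.
f = D/(M - 1) = 25/(13.5 - 1) = 2.000 cm.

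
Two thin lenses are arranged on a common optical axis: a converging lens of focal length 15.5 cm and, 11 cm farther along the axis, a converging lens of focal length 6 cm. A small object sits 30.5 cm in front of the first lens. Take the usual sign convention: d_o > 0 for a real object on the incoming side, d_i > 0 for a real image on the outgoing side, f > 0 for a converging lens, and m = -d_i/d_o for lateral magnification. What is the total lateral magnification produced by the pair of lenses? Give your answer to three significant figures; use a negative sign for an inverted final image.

-0.234

Lens 1: 1/d_i1 = 1/f_1 - 1/d_o1 = 1/15.5 - 1/30.5 = 0.03173 cm^-1, so d_i1 = 31.517 cm.
m_1 = -(31.517)/30.5 = -1.0333.
Since 31.517 cm > 11 cm, the first image lies past the second lens and serves as a virtual object: d_o2 = L - d_i1 = -20.517 cm.
Lens 2: 1/d_i2 = 1/f_2 - 1/d_o2 = 1/6 - 1/(-20.517) = 0.21541 cm^-1, so d_i2 = 4.642 cm.
m_2 = -(4.642)/(-20.517) = 0.2263.
The system's lateral magnification is m_1 m_2 = (-1.0333)(0.2263) = -0.2338.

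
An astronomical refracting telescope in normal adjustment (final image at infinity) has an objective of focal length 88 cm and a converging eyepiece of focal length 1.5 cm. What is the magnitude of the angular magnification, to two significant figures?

59

|M| = f_obj/|f_eye| = 88/1.5 = 58.667.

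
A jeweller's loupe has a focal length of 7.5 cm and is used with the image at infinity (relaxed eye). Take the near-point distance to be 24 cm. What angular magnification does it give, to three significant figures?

3.20

M = D/f = 24/7.5 = 3.200.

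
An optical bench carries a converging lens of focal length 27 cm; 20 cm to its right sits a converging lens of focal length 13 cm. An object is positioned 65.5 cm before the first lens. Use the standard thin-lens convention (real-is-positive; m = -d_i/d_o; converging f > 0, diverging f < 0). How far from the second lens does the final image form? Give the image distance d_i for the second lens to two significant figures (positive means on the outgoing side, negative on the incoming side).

Applying the thin-lens equation to the first lens, 1/27 = 1/65.5 + 1/d_i1, which gives d_i1 = 45.935 cm.
Since 45.935 cm > 20 cm, the first image lies past the second lens and serves as a virtual object: d_o2 = L - d_i1 = -25.935 cm.
Applying the thin-lens equation again with f_2 = 13 cm and d_o2 = -25.935 cm gives d_i2 = 8.659 cm.

8.7 cm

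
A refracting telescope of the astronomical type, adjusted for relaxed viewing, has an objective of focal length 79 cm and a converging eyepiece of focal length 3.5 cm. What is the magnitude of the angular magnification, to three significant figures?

|M| = f_obj/|f_eye| = 79/3.5 = 22.571.

22.6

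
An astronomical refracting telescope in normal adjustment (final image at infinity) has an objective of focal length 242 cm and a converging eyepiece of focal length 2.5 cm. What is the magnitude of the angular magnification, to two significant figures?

97

|M| = f_obj/|f_eye| = 242/2.5 = 96.800.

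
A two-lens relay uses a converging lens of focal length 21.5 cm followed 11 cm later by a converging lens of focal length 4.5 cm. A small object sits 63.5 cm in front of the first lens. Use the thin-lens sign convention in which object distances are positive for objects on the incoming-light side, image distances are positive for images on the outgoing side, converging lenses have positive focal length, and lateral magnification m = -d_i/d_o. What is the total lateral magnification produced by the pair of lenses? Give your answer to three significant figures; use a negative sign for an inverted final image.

Lens 1: 1/d_i1 = 1/f_1 - 1/d_o1 = 1/21.5 - 1/63.5 = 0.03076 cm^-1, so d_i1 = 32.506 cm.
m_1 = -(32.506)/63.5 = -0.5119.
This image would form 32.506 cm past lens 1, i.e. 21.506 cm beyond lens 2, so it is a virtual object for lens 2: d_o2 = 11 - 32.506 = -21.506 cm.
Lens 2: 1/d_i2 = 1/f_2 - 1/d_o2 = 1/4.5 - 1/(-21.506) = 0.26872 cm^-1, so d_i2 = 3.721 cm.
m_2 = -(3.721)/(-21.506) = 0.1730.
The system's lateral magnification is m_1 m_2 = (-0.5119)(0.1730) = -0.0886.

-0.0886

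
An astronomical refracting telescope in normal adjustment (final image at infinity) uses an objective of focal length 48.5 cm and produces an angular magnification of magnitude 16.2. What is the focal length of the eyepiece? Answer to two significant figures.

|M| = f_obj/f_eye, so f_eye = f_obj/|M| = 48.5/16.2 = 2.994 cm.

3.0 cm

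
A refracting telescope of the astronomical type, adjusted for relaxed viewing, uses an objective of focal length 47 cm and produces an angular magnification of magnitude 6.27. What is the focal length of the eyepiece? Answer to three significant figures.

|M| = f_obj/f_eye, so f_eye = f_obj/|M| = 47/6.27 = 7.496 cm.

7.50 cm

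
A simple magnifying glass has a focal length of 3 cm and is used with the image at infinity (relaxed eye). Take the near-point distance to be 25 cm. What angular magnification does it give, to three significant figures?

8.33

M = D/f = 25/3 = 8.333.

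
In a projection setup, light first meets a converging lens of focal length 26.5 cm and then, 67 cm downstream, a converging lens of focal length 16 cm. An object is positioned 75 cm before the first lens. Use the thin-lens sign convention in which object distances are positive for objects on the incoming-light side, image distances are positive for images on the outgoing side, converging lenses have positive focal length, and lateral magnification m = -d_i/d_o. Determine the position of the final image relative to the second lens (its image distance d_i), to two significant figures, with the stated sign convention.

42 cm

First lens: d_i1 = 1/(1/26.5 - 1/75) = 40.979 cm.
That image sits 26.021 cm in front of the second lens, so d_o2 = 26.021 cm.
Second lens: d_i2 = 1/(1/16 - 1/(26.021)) = 41.547 cm.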